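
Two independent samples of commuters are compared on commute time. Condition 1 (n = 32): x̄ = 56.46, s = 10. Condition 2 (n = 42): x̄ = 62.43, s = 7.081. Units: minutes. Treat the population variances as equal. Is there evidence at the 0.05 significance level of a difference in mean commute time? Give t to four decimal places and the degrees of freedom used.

t = -3.0066, df = 72

Let group 1 = condition 1, group 2 = condition 2. H0: μ_1 = μ_2; H1: μ_1 ≠ μ_2 (two-sample pooled-variance t-test, two-sided).
s_p² = [(32−1)·10² + (42−1)·7.081²]/(32+42−2) = 71.6078
t = (56.46 − 62.43)/√[71.6078·(1/32 + 1/42)] = -3.0066
df = n₁ + n₂ − 2 = 72
Two-sided p-value ≈ 0.004
Since p ≈ 0.004 < α = 0.05, reject H0; the evidence is statistically significant.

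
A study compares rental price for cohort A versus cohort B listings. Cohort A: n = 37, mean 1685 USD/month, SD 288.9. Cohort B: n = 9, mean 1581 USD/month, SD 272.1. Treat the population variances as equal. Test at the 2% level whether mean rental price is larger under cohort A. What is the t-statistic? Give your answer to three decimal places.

Let group 1 = cohort A, group 2 = cohort B. H0: μ_1 = μ_2; H1: μ_1 > μ_2 (two-sample pooled-variance t-test, right-tailed).
s_p² = [(37−1)·288.9² + (9−1)·272.1²]/(37+9−2) = 81749.6
t = (1685 − 1581)/√[81749.6·(1/37 + 1/9)] = 0.979
df = n₁ + n₂ − 2 = 44
p-value = P(T ≥ 0.979) ≈ 0.1665
Since p ≈ 0.1665 > α = 0.02, fail to reject H0; the evidence is not statistically significant.

0.979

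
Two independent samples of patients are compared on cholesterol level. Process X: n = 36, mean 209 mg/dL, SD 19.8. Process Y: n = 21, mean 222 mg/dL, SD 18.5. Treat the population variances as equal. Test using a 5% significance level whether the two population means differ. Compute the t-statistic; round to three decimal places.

-2.448

Let group 1 = process X, group 2 = process Y. H0: μ_1 = μ_2; H1: μ_1 ≠ μ_2 (two-sample pooled-variance t-test, two-sided).
s_p² = [(36−1)·19.8² + (21−1)·18.5²]/(36+21−2) = 373.935
t = (209 − 222)/√[373.935·(1/36 + 1/21)] = -2.448
df = n₁ + n₂ − 2 = 55
Two-sided p-value ≈ 0.018
Since p ≈ 0.018 < α = 0.05, reject H0; the data support H1.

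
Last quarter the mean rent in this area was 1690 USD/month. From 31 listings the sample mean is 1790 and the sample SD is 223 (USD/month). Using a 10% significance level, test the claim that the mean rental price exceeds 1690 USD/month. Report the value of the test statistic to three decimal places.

H0: μ = 1690; H1: μ > 1690 (one-sample t-test, right-tailed).
t = (x̄ − μ₀)/(s/√n) = (1790 − 1690)/(223/√31) = 2.497
df = n − 1 = 30
p-value = P(T ≥ 2.497) ≈ 0.009
Since p ≈ 0.009 < α = 0.1, reject H0; the evidence is statistically significant.

2.497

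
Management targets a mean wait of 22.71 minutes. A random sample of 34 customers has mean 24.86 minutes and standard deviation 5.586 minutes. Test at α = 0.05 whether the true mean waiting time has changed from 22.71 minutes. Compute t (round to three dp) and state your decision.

H0: μ = 22.71; H1: μ ≠ 22.71 (one-sample t-test, two-sided).
t = (x̄ − μ₀)/(s/√n) = (24.86 − 22.71)/(5.586/√34) = 2.244
df = n − 1 = 33
Two-sided p-value ≈ 0.0316
Since p ≈ 0.0316 < α = 0.05, reject H0; the evidence is statistically significant.

t = 2.244; reject H0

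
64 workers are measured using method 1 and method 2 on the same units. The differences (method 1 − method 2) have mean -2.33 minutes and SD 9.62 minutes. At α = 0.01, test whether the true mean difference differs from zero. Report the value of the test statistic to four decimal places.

H0: μ_d = 0; H1: μ_d ≠ 0 (paired t-test on the differences, two-sided).
t = d̄/(s_d/√n) = -2.33/(9.62/√64) = -1.9376
df = n − 1 = 63
Two-sided p-value ≈ 0.057
Since p ≈ 0.057 > α = 0.01, fail to reject H0; the evidence is not statistically significant.

-1.9376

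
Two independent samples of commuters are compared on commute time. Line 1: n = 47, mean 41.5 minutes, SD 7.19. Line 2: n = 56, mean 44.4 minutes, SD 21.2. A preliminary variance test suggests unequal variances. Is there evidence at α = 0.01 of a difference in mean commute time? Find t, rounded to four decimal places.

-0.9600

Let group 1 = line 1, group 2 = line 2. H0: μ_1 = μ_2; H1: μ_1 ≠ μ_2 (Welch's two-sample t-test, two-sided).
t = (x̄_1 − x̄_2)/√(s_1²/n_1 + s_2²/n_2) = (41.5 − 44.4)/√(7.19²/47 + 21.2²/56) = -0.9600
Welch–Satterthwaite df ≈ 69.55
Two-sided p-value ≈ 0.3404
Since p ≈ 0.3404 > α = 0.01, fail to reject H0; the data do not provide sufficient evidence against H0.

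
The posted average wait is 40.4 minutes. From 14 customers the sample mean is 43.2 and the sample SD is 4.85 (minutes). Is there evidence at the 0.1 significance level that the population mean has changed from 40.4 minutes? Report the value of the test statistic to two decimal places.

H0: μ = 40.4; H1: μ ≠ 40.4 (one-sample t-test, two-sided).
t = (x̄ − μ₀)/(s/√n) = (43.2 − 40.4)/(4.85/√14) = 2.16
df = n − 1 = 13
Two-sided p-value ≈ 0.0500
Since p ≈ 0.0500 < α = 0.1, reject H0; the evidence is statistically significant.

2.16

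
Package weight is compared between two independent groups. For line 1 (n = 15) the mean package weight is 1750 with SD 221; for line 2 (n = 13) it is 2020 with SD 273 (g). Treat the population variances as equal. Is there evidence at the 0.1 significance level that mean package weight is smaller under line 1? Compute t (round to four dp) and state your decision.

Let group 1 = line 1, group 2 = line 2. H0: μ_1 = μ_2; H1: μ_1 < μ_2 (two-sample pooled-variance t-test, left-tailed).
s_p² = [(15−1)·221² + (13−1)·273²]/(15+13−2) = 60697
t = (1750 − 2020)/√[60697·(1/15 + 1/13)] = -2.8921
df = n₁ + n₂ − 2 = 26
p-value = P(T ≤ -2.8921) ≈ 0.004
Since p ≈ 0.004 < α = 0.1, reject H0; the data support H1.

t = -2.8921; reject H0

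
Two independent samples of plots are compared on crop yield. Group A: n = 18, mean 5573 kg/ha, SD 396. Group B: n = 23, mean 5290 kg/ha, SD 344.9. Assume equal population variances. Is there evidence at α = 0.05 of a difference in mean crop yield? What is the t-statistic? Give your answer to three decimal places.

2.443

Let group 1 = group A, group 2 = group B. H0: μ_1 = μ_2; H1: μ_1 ≠ μ_2 (two-sample pooled-variance t-test, two-sided).
s_p² = [(18−1)·396² + (23−1)·344.9²]/(18+23−2) = 135459
t = (5573 − 5290)/√[135459·(1/18 + 1/23)] = 2.443
df = n₁ + n₂ − 2 = 39
Two-sided p-value ≈ 0.0192
Since p ≈ 0.0192 < α = 0.05, reject H0; the evidence is statistically significant.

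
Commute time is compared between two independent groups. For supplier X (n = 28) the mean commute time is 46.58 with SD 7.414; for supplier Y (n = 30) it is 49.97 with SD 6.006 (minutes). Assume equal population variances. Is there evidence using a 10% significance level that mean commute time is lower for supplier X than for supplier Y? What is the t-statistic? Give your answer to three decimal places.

Let group 1 = supplier X, group 2 = supplier Y. H0: μ_1 = μ_2; H1: μ_1 < μ_2 (two-sample pooled-variance t-test, left-tailed).
s_p² = [(28−1)·7.414² + (30−1)·6.006²]/(28+30−2) = 45.1823
t = (46.58 − 49.97)/√[45.1823·(1/28 + 1/30)] = -1.919
df = n₁ + n₂ − 2 = 56
p-value = P(T ≤ -1.919) ≈ 0.030
Since p ≈ 0.030 < α = 0.1, reject H0; the evidence is statistically significant.

-1.919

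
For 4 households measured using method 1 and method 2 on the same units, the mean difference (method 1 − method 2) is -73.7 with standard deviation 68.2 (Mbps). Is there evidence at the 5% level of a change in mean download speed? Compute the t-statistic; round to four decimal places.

-2.1613

H0: μ_d = 0; H1: μ_d ≠ 0 (paired t-test on the differences, two-sided).
t = d̄/(s_d/√n) = -73.7/(68.2/√4) = -2.1613
df = n − 1 = 3
Two-sided p-value ≈ 0.119
Since p ≈ 0.119 > α = 0.05, fail to reject H0; the data do not provide sufficient evidence against H0.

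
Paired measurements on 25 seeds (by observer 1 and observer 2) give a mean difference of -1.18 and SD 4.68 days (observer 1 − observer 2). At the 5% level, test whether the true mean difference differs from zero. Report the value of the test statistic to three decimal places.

-1.261

H0: μ_d = 0; H1: μ_d ≠ 0 (paired t-test on the differences, two-sided).
t = d̄/(s_d/√n) = -1.18/(4.68/√25) = -1.261
df = n − 1 = 24
Two-sided p-value ≈ 0.2195
Since p ≈ 0.2195 > α = 0.05, fail to reject H0; the data do not provide sufficient evidence against H0.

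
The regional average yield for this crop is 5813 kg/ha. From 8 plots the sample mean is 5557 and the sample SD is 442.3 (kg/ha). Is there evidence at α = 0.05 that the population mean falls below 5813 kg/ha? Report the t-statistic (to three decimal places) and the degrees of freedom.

t = -1.637, df = 7

H0: μ = 5813; H1: μ < 5813 (one-sample t-test, left-tailed).
t = (x̄ − μ₀)/(s/√n) = (5557 − 5813)/(442.3/√8) = -1.637
df = n − 1 = 7
p-value = P(T ≤ -1.637) ≈ 0.073
Since p ≈ 0.073 > α = 0.05, fail to reject H0; the data do not provide sufficient evidence against H0.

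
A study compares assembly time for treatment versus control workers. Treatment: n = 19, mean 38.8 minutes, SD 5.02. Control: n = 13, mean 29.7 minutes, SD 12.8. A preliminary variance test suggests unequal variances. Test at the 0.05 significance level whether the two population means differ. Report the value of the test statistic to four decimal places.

2.4382

Let group 1 = treatment, group 2 = control. H0: μ_1 = μ_2; H1: μ_1 ≠ μ_2 (Welch's two-sample t-test, two-sided).
t = (x̄_1 − x̄_2)/√(s_1²/n_1 + s_2²/n_2) = (38.8 − 29.7)/√(5.02²/19 + 12.8²/13) = 2.4382
Welch–Satterthwaite df ≈ 14.55
Two-sided p-value ≈ 0.0281
Since p ≈ 0.0281 < α = 0.05, reject H0; the data support H1.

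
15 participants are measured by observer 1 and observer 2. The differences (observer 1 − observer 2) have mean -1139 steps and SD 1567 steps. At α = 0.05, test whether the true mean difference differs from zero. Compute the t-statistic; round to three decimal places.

H0: μ_d = 0; H1: μ_d ≠ 0 (paired t-test on the differences, two-sided).
t = d̄/(s_d/√n) = -1139/(1567/√15) = -2.815
df = n − 1 = 14
Two-sided p-value ≈ 0.0138
Since p ≈ 0.0138 < α = 0.05, reject H0; the evidence is statistically significant.

-2.815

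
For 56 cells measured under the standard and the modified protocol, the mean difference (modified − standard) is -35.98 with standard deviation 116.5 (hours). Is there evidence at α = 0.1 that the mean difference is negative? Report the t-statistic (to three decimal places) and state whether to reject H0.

t = -2.311; reject H0

H0: μ_d = 0; H1: μ_d < 0 (paired t-test on the differences, left-tailed).
t = d̄/(s_d/√n) = -35.98/(116.5/√56) = -2.311
df = n − 1 = 55
p-value = P(T ≤ -2.311) ≈ 0.012
Since p ≈ 0.012 < α = 0.1, reject H0; the data support H1.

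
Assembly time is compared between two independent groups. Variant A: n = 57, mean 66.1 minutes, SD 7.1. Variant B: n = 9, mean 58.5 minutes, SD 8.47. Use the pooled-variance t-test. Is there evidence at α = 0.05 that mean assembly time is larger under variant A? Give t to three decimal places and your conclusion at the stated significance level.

t = 2.908; reject H0

Let group 1 = variant A, group 2 = variant B. H0: μ_1 = μ_2; H1: μ_1 > μ_2 (two-sample pooled-variance t-test, right-tailed).
s_p² = [(57−1)·7.1² + (9−1)·8.47²]/(57+9−2) = 53.0764
t = (66.1 − 58.5)/√[53.0764·(1/57 + 1/9)] = 2.908
df = n₁ + n₂ − 2 = 64
p-value = P(T ≥ 2.908) ≈ 0.0025
Since p ≈ 0.0025 < α = 0.05, reject H0; the data support H1.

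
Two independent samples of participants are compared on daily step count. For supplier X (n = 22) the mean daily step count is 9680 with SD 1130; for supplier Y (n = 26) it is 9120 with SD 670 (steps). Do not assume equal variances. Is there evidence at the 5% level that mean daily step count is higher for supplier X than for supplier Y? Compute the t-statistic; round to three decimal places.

2.041

Let group 1 = supplier X, group 2 = supplier Y. H0: μ_1 = μ_2; H1: μ_1 > μ_2 (Welch's two-sample t-test, right-tailed).
t = (x̄_1 − x̄_2)/√(s_1²/n_1 + s_2²/n_2) = (9680 − 9120)/√(1130²/22 + 670²/26) = 2.041
Welch–Satterthwaite df ≈ 32.91
p-value = P(T ≥ 2.041) ≈ 0.0247
Since p ≈ 0.0247 < α = 0.05, reject H0; the data support H1.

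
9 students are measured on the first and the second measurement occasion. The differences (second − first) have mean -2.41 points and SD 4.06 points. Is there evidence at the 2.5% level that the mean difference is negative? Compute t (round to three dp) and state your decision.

t = -1.781; fail to reject H0

H0: μ_d = 0; H1: μ_d < 0 (paired t-test on the differences, left-tailed).
t = d̄/(s_d/√n) = -2.41/(4.06/√9) = -1.781
df = n − 1 = 8
p-value = P(T ≤ -1.781) ≈ 0.0564
Since p ≈ 0.0564 > α = 0.025, fail to reject H0; the evidence is not statistically significant.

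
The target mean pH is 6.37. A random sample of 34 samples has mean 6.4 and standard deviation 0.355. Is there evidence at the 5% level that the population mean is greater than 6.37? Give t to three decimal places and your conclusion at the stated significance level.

t = 0.493; fail to reject H0

H0: μ = 6.37; H1: μ > 6.37 (one-sample t-test, right-tailed).
t = (x̄ − μ₀)/(s/√n) = (6.4 − 6.37)/(0.355/√34) = 0.493
df = n − 1 = 33
p-value = P(T ≥ 0.493) ≈ 0.3127
Since p ≈ 0.3127 > α = 0.05, fail to reject H0; the data do not provide sufficient evidence against H0.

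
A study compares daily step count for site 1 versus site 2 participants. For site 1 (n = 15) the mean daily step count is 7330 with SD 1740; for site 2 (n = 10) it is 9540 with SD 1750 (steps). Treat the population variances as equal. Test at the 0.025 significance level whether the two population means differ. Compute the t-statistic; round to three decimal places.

-3.104

Let group 1 = site 1, group 2 = site 2. H0: μ_1 = μ_2; H1: μ_1 ≠ μ_2 (two-sample pooled-variance t-test, two-sided).
s_p² = [(15−1)·1740² + (10−1)·1750²]/(15+10−2) = 3041260
t = (7330 − 9540)/√[3041260·(1/15 + 1/10)] = -3.104
df = n₁ + n₂ − 2 = 23
Two-sided p-value ≈ 0.005
Since p ≈ 0.005 < α = 0.025, reject H0; the data support H1.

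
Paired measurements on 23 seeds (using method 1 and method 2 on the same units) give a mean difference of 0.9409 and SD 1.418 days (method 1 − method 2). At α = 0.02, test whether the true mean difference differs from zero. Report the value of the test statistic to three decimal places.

H0: μ_d = 0; H1: μ_d ≠ 0 (paired t-test on the differences, two-sided).
t = d̄/(s_d/√n) = 0.9409/(1.418/√23) = 3.182
df = n − 1 = 22
Two-sided p-value ≈ 0.0043
Since p ≈ 0.0043 < α = 0.02, reject H0; the evidence is statistically significant.

3.182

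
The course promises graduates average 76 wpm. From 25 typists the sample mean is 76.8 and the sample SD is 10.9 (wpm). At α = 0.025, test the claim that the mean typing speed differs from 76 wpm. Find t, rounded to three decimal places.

0.367

H0: μ = 76; H1: μ ≠ 76 (one-sample t-test, two-sided).
t = (x̄ − μ₀)/(s/√n) = (76.8 − 76)/(10.9/√25) = 0.367
df = n − 1 = 24
Two-sided p-value ≈ 0.7169
Since p ≈ 0.7169 > α = 0.025, fail to reject H0; the data do not provide sufficient evidence against H0.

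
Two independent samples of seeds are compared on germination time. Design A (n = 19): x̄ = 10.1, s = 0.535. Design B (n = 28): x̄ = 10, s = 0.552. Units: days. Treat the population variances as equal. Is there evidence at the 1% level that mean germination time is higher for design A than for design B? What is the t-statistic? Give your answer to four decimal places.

Let group 1 = design A, group 2 = design B. H0: μ_1 = μ_2; H1: μ_1 > μ_2 (two-sample pooled-variance t-test, right-tailed).
s_p² = [(19−1)·0.535² + (28−1)·0.552²]/(19+28−2) = 0.297312
t = (10.1 − 10)/√[0.297312·(1/19 + 1/28)] = 0.6170
df = n₁ + n₂ − 2 = 45
p-value = P(T ≥ 0.6170) ≈ 0.270
Since p ≈ 0.270 > α = 0.01, fail to reject H0; the data do not provide sufficient evidence against H0.

0.6170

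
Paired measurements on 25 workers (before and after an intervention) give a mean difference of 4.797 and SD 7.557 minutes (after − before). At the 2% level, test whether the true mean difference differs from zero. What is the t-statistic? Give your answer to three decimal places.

3.174

H0: μ_d = 0; H1: μ_d ≠ 0 (paired t-test on the differences, two-sided).
t = d̄/(s_d/√n) = 4.797/(7.557/√25) = 3.174
df = n − 1 = 24
Two-sided p-value ≈ 0.004
Since p ≈ 0.004 < α = 0.02, reject H0; the data support H1.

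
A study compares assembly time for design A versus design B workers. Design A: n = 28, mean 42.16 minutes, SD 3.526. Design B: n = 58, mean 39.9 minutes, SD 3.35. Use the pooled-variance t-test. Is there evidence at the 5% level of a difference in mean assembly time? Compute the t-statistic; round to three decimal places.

2.882

Let group 1 = design A, group 2 = design B. H0: μ_1 = μ_2; H1: μ_1 ≠ μ_2 (two-sample pooled-variance t-test, two-sided).
s_p² = [(28−1)·3.526² + (58−1)·3.35²]/(28+58−2) = 11.6115
t = (42.16 − 39.9)/√[11.6115·(1/28 + 1/58)] = 2.882
df = n₁ + n₂ − 2 = 84
Two-sided p-value ≈ 0.0050
Since p ≈ 0.0050 < α = 0.05, reject H0; the evidence is statistically significant.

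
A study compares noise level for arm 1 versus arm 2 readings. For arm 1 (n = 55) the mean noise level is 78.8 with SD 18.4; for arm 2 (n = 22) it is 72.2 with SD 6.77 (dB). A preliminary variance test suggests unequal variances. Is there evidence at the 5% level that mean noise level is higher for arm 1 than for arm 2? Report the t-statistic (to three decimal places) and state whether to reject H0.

Let group 1 = arm 1, group 2 = arm 2. H0: μ_1 = μ_2; H1: μ_1 > μ_2 (Welch's two-sample t-test, right-tailed).
t = (x̄_1 − x̄_2)/√(s_1²/n_1 + s_2²/n_2) = (78.8 − 72.2)/√(18.4²/55 + 6.77²/22) = 2.299
Welch–Satterthwaite df ≈ 74.73
p-value = P(T ≥ 2.299) ≈ 0.0121
Since p ≈ 0.0121 < α = 0.05, reject H0; the data support H1.

t = 2.299; reject H0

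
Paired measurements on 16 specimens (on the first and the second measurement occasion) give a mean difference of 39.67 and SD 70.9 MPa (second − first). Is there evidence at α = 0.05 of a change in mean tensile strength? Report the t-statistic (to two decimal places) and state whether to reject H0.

H0: μ_d = 0; H1: μ_d ≠ 0 (paired t-test on the differences, two-sided).
t = d̄/(s_d/√n) = 39.67/(70.9/√16) = 2.24
df = n − 1 = 15
Two-sided p-value ≈ 0.0408
Since p ≈ 0.0408 < α = 0.05, reject H0; the data support H1.

t = 2.24; reject H0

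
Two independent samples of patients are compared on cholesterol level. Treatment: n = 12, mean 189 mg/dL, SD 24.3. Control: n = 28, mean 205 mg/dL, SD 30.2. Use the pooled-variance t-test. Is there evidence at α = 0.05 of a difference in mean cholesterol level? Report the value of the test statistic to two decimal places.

Let group 1 = treatment, group 2 = control. H0: μ_1 = μ_2; H1: μ_1 ≠ μ_2 (two-sample pooled-variance t-test, two-sided).
s_p² = [(12−1)·24.3² + (28−1)·30.2²]/(12+28−2) = 818.96
t = (189 − 205)/√[818.96·(1/12 + 1/28)] = -1.62
df = n₁ + n₂ − 2 = 38
Two-sided p-value ≈ 0.1134
Since p ≈ 0.1134 > α = 0.05, fail to reject H0; the evidence is not statistically significant.

-1.62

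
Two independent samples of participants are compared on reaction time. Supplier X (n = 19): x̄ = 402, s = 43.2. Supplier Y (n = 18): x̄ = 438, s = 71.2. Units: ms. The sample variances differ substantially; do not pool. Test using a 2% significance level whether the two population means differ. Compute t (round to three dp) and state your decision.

Let group 1 = supplier X, group 2 = supplier Y. H0: μ_1 = μ_2; H1: μ_1 ≠ μ_2 (Welch's two-sample t-test, two-sided).
t = (x̄_1 − x̄_2)/√(s_1²/n_1 + s_2²/n_2) = (402 − 438)/√(43.2²/19 + 71.2²/18) = -1.847
Welch–Satterthwaite df ≈ 27.74
Two-sided p-value ≈ 0.075
Since p ≈ 0.075 > α = 0.02, fail to reject H0; the evidence is not statistically significant.

t = -1.847; fail to reject H0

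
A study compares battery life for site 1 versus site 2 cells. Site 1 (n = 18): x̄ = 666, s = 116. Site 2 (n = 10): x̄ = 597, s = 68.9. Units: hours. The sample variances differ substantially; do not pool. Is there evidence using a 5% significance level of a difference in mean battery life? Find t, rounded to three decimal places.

1.974

Let group 1 = site 1, group 2 = site 2. H0: μ_1 = μ_2; H1: μ_1 ≠ μ_2 (Welch's two-sample t-test, two-sided).
t = (x̄_1 − x̄_2)/√(s_1²/n_1 + s_2²/n_2) = (666 − 597)/√(116²/18 + 68.9²/10) = 1.974
Welch–Satterthwaite df ≈ 25.80
Two-sided p-value ≈ 0.059
Since p ≈ 0.059 > α = 0.05, fail to reject H0; the data do not provide sufficient evidence against H0.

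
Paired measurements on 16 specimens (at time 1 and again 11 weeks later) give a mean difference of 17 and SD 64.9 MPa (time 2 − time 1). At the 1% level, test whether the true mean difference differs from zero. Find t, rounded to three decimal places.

H0: μ_d = 0; H1: μ_d ≠ 0 (paired t-test on the differences, two-sided).
t = d̄/(s_d/√n) = 17/(64.9/√16) = 1.048
df = n − 1 = 15
Two-sided p-value ≈ 0.311
Since p ≈ 0.311 > α = 0.01, fail to reject H0; the data do not provide sufficient evidence against H0.

1.048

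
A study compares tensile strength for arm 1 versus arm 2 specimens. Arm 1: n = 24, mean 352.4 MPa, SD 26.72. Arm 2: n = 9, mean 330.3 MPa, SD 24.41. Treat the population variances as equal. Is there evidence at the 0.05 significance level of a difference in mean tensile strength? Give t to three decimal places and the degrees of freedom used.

Let group 1 = arm 1, group 2 = arm 2. H0: μ_1 = μ_2; H1: μ_1 ≠ μ_2 (two-sample pooled-variance t-test, two-sided).
s_p² = [(24−1)·26.72² + (9−1)·24.41²]/(24+9−2) = 683.478
t = (352.4 − 330.3)/√[683.478·(1/24 + 1/9)] = 2.163
df = n₁ + n₂ − 2 = 31
Two-sided p-value ≈ 0.038
Since p ≈ 0.038 < α = 0.05, reject H0; the evidence is statistically significant.

t = 2.163, df = 31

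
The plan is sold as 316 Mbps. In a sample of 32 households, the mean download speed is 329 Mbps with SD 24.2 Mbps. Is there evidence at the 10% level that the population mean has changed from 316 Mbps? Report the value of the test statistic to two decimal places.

H0: μ = 316; H1: μ ≠ 316 (one-sample t-test, two-sided).
t = (x̄ − μ₀)/(s/√n) = (329 − 316)/(24.2/√32) = 3.04
df = n − 1 = 31
Two-sided p-value ≈ 0.005
Since p ≈ 0.005 < α = 0.1, reject H0; the data support H1.

3.04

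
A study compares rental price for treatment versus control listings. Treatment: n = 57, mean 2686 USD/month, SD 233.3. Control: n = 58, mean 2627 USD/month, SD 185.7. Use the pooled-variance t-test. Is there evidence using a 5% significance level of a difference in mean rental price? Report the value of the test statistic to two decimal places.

Let group 1 = treatment, group 2 = control. H0: μ_1 = μ_2; H1: μ_1 ≠ μ_2 (two-sample pooled-variance t-test, two-sided).
s_p² = [(57−1)·233.3² + (58−1)·185.7²]/(57+58−2) = 44368.4
t = (2686 − 2627)/√[44368.4·(1/57 + 1/58)] = 1.50
df = n₁ + n₂ − 2 = 113
Two-sided p-value ≈ 0.1359
Since p ≈ 0.1359 > α = 0.05, fail to reject H0; the evidence is not statistically significant.

1.50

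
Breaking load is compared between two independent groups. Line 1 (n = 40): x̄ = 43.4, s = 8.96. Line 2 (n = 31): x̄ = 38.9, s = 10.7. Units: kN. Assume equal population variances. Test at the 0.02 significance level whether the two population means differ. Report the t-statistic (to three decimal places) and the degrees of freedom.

t = 1.928, df = 69

Let group 1 = line 1, group 2 = line 2. H0: μ_1 = μ_2; H1: μ_1 ≠ μ_2 (two-sample pooled-variance t-test, two-sided).
s_p² = [(40−1)·8.96² + (31−1)·10.7²]/(40+31−2) = 95.1548
t = (43.4 − 38.9)/√[95.1548·(1/40 + 1/31)] = 1.928
df = n₁ + n₂ − 2 = 69
Two-sided p-value ≈ 0.058
Since p ≈ 0.058 > α = 0.02, fail to reject H0; the evidence is not statistically significant.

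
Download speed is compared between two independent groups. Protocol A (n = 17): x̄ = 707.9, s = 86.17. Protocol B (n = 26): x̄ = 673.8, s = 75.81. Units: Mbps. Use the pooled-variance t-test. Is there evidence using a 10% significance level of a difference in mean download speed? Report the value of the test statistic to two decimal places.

Let group 1 = protocol A, group 2 = protocol B. H0: μ_1 = μ_2; H1: μ_1 ≠ μ_2 (two-sample pooled-variance t-test, two-sided).
s_p² = [(17−1)·86.17² + (26−1)·75.81²]/(17+26−2) = 6402.03
t = (707.9 − 673.8)/√[6402.03·(1/17 + 1/26)] = 1.37
df = n₁ + n₂ − 2 = 41
Two-sided p-value ≈ 0.179
Since p ≈ 0.179 > α = 0.1, fail to reject H0; the evidence is not statistically significant.

1.37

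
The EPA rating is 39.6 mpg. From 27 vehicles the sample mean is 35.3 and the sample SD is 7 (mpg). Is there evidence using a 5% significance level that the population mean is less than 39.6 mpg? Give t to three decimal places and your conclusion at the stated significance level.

H0: μ = 39.6; H1: μ < 39.6 (one-sample t-test, left-tailed).
t = (x̄ − μ₀)/(s/√n) = (35.3 − 39.6)/(7/√27) = -3.192
df = n − 1 = 26
p-value = P(T ≤ -3.192) ≈ 0.0018
Since p ≈ 0.0018 < α = 0.05, reject H0; the data support H1.

t = -3.192; reject H0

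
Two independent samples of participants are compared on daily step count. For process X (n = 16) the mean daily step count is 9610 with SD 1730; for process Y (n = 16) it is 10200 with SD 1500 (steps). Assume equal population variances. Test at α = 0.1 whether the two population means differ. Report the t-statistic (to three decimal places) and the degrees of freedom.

Let group 1 = process X, group 2 = process Y. H0: μ_1 = μ_2; H1: μ_1 ≠ μ_2 (two-sample pooled-variance t-test, two-sided).
s_p² = [(16−1)·1730² + (16−1)·1500²]/(16+16−2) = 2621450
t = (9610 − 10200)/√[2621450·(1/16 + 1/16)] = -1.031
df = n₁ + n₂ − 2 = 30
Two-sided p-value ≈ 0.3109
Since p ≈ 0.3109 > α = 0.1, fail to reject H0; the evidence is not statistically significant.

t = -1.031, df = 30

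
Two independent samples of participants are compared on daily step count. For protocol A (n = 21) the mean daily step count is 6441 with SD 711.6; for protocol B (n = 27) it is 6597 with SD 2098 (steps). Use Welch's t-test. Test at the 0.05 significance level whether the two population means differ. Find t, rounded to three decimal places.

-0.361

Let group 1 = protocol A, group 2 = protocol B. H0: μ_1 = μ_2; H1: μ_1 ≠ μ_2 (Welch's two-sample t-test, two-sided).
t = (x̄_1 − x̄_2)/√(s_1²/n_1 + s_2²/n_2) = (6441 − 6597)/√(711.6²/21 + 2098²/27) = -0.361
Welch–Satterthwaite df ≈ 33.31
Two-sided p-value ≈ 0.7207
Since p ≈ 0.7207 > α = 0.05, fail to reject H0; the data do not provide sufficient evidence against H0.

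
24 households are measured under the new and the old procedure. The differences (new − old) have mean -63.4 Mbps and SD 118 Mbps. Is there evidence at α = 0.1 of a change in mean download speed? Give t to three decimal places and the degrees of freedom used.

t = -2.632, df = 23

H0: μ_d = 0; H1: μ_d ≠ 0 (paired t-test on the differences, two-sided).
t = d̄/(s_d/√n) = -63.4/(118/√24) = -2.632
df = n − 1 = 23
Two-sided p-value ≈ 0.015
Since p ≈ 0.015 < α = 0.1, reject H0; the data support H1.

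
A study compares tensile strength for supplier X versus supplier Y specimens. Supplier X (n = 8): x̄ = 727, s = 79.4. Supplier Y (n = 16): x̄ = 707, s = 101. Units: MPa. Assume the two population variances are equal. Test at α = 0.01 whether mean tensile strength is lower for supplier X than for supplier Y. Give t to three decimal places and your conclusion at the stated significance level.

Let group 1 = supplier X, group 2 = supplier Y. H0: μ_1 = μ_2; H1: μ_1 < μ_2 (two-sample pooled-variance t-test, left-tailed).
s_p² = [(8−1)·79.4² + (16−1)·101²]/(8+16−2) = 8961.16
t = (727 − 707)/√[8961.16·(1/8 + 1/16)] = 0.488
df = n₁ + n₂ − 2 = 22
p-value = P(T ≤ 0.488) ≈ 0.685
Since p ≈ 0.685 > α = 0.01, fail to reject H0; the data do not provide sufficient evidence against H0.

t = 0.488; fail to reject H0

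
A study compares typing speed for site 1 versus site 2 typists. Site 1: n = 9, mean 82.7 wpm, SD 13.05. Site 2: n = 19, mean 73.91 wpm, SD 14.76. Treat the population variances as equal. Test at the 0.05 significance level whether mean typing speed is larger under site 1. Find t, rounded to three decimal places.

Let group 1 = site 1, group 2 = site 2. H0: μ_1 = μ_2; H1: μ_1 > μ_2 (two-sample pooled-variance t-test, right-tailed).
s_p² = [(9−1)·13.05² + (19−1)·14.76²]/(9+19−2) = 203.225
t = (82.7 − 73.91)/√[203.225·(1/9 + 1/19)] = 1.524
df = n₁ + n₂ − 2 = 26
p-value = P(T ≥ 1.524) ≈ 0.0698
Since p ≈ 0.0698 > α = 0.05, fail to reject H0; the evidence is not statistically significant.

1.524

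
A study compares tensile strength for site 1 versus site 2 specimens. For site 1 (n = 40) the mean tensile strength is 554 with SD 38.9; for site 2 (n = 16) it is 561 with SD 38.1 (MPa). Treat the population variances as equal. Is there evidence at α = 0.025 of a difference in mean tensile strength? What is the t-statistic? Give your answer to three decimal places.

-0.612

Let group 1 = site 1, group 2 = site 2. H0: μ_1 = μ_2; H1: μ_1 ≠ μ_2 (two-sample pooled-variance t-test, two-sided).
s_p² = [(40−1)·38.9² + (16−1)·38.1²]/(40+16−2) = 1496.1
t = (554 − 561)/√[1496.1·(1/40 + 1/16)] = -0.612
df = n₁ + n₂ − 2 = 54
Two-sided p-value ≈ 0.543
Since p ≈ 0.543 > α = 0.025, fail to reject H0; the evidence is not statistically significant.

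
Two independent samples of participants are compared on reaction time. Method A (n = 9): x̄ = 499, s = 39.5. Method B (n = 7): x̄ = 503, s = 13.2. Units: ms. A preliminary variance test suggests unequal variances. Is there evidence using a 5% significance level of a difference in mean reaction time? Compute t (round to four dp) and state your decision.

t = -0.2841; fail to reject H0

Let group 1 = method A, group 2 = method B. H0: μ_1 = μ_2; H1: μ_1 ≠ μ_2 (Welch's two-sample t-test, two-sided).
t = (x̄_1 − x̄_2)/√(s_1²/n_1 + s_2²/n_2) = (499 − 503)/√(39.5²/9 + 13.2²/7) = -0.2841
Welch–Satterthwaite df ≈ 10.18
Two-sided p-value ≈ 0.782
Since p ≈ 0.782 > α = 0.05, fail to reject H0; the data do not provide sufficient evidence against H0.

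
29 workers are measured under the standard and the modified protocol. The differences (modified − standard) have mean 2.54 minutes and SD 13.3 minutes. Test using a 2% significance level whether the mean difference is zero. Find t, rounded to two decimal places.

H0: μ_d = 0; H1: μ_d ≠ 0 (paired t-test on the differences, two-sided).
t = d̄/(s_d/√n) = 2.54/(13.3/√29) = 1.03
df = n − 1 = 28
Two-sided p-value ≈ 0.3125
Since p ≈ 0.3125 > α = 0.02, fail to reject H0; the evidence is not statistically significant.

1.03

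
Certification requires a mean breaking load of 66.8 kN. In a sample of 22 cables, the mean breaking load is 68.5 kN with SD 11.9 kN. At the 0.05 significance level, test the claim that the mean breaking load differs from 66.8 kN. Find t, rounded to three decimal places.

0.670

H0: μ = 66.8; H1: μ ≠ 66.8 (one-sample t-test, two-sided).
t = (x̄ − μ₀)/(s/√n) = (68.5 − 66.8)/(11.9/√22) = 0.670
df = n − 1 = 21
Two-sided p-value ≈ 0.510
Since p ≈ 0.510 > α = 0.05, fail to reject H0; the evidence is not statistically significant.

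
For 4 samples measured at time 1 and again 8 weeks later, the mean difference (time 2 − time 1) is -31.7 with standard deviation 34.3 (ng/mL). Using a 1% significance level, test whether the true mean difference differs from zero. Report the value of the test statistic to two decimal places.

H0: μ_d = 0; H1: μ_d ≠ 0 (paired t-test on the differences, two-sided).
t = d̄/(s_d/√n) = -31.7/(34.3/√4) = -1.85
df = n − 1 = 3
Two-sided p-value ≈ 0.1617
Since p ≈ 0.1617 > α = 0.01, fail to reject H0; the evidence is not statistically significant.

-1.85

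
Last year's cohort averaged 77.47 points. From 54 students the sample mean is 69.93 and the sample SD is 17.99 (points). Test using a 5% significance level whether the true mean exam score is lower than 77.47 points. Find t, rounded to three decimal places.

H0: μ = 77.47; H1: μ < 77.47 (one-sample t-test, left-tailed).
t = (x̄ − μ₀)/(s/√n) = (69.93 − 77.47)/(17.99/√54) = -3.080
df = n − 1 = 53
p-value = P(T ≤ -3.080) ≈ 0.002
Since p ≈ 0.002 < α = 0.05, reject H0; the data support H1.

-3.080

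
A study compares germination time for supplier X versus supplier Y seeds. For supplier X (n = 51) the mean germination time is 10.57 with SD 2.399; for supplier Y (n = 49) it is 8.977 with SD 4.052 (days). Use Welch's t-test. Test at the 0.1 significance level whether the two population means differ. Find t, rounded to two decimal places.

2.38

Let group 1 = supplier X, group 2 = supplier Y. H0: μ_1 = μ_2; H1: μ_1 ≠ μ_2 (Welch's two-sample t-test, two-sided).
t = (x̄_1 − x̄_2)/√(s_1²/n_1 + s_2²/n_2) = (10.57 − 8.977)/√(2.399²/51 + 4.052²/49) = 2.38
Welch–Satterthwaite df ≈ 77.35
Two-sided p-value ≈ 0.0198
Since p ≈ 0.0198 < α = 0.1, reject H0; the evidence is statistically significant.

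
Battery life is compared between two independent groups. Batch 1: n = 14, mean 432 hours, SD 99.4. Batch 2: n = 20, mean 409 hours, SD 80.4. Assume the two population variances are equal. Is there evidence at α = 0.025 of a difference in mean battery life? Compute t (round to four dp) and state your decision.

Let group 1 = batch 1, group 2 = batch 2. H0: μ_1 = μ_2; H1: μ_1 ≠ μ_2 (two-sample pooled-variance t-test, two-sided).
s_p² = [(14−1)·99.4² + (20−1)·80.4²]/(14+20−2) = 7851.99
t = (432 − 409)/√[7851.99·(1/14 + 1/20)] = 0.7449
df = n₁ + n₂ − 2 = 32
Two-sided p-value ≈ 0.4618
Since p ≈ 0.4618 > α = 0.025, fail to reject H0; the evidence is not statistically significant.

t = 0.7449; fail to reject H0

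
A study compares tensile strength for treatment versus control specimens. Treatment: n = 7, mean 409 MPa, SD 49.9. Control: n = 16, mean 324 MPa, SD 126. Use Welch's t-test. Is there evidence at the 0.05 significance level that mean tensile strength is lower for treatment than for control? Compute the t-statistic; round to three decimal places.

Let group 1 = treatment, group 2 = control. H0: μ_1 = μ_2; H1: μ_1 < μ_2 (Welch's two-sample t-test, left-tailed).
t = (x̄_1 − x̄_2)/√(s_1²/n_1 + s_2²/n_2) = (409 − 324)/√(49.9²/7 + 126²/16) = 2.315
Welch–Satterthwaite df ≈ 20.95
p-value = P(T ≤ 2.315) ≈ 0.9846
Since p ≈ 0.9846 > α = 0.05, fail to reject H0; the evidence is not statistically significant.

2.315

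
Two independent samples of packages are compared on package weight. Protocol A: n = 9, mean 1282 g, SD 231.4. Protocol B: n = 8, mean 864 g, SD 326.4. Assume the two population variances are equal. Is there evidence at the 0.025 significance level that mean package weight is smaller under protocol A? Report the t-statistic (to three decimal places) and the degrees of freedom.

t = 3.075, df = 15

Let group 1 = protocol A, group 2 = protocol B. H0: μ_1 = μ_2; H1: μ_1 < μ_2 (two-sample pooled-variance t-test, left-tailed).
s_p² = [(9−1)·231.4² + (8−1)·326.4²]/(9+8−2) = 78275.1
t = (1282 − 864)/√[78275.1·(1/9 + 1/8)] = 3.075
df = n₁ + n₂ − 2 = 15
p-value = P(T ≤ 3.075) ≈ 0.996
Since p ≈ 0.996 > α = 0.025, fail to reject H0; the evidence is not statistically significant.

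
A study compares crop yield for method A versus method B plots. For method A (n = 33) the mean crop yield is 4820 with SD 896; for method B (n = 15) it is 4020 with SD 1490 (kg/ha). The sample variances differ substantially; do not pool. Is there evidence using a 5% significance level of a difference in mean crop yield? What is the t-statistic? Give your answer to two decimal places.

1.93

Let group 1 = method A, group 2 = method B. H0: μ_1 = μ_2; H1: μ_1 ≠ μ_2 (Welch's two-sample t-test, two-sided).
t = (x̄_1 − x̄_2)/√(s_1²/n_1 + s_2²/n_2) = (4820 − 4020)/√(896²/33 + 1490²/15) = 1.93
Welch–Satterthwaite df ≈ 18.76
Two-sided p-value ≈ 0.0693
Since p ≈ 0.0693 > α = 0.05, fail to reject H0; the data do not provide sufficient evidence against H0.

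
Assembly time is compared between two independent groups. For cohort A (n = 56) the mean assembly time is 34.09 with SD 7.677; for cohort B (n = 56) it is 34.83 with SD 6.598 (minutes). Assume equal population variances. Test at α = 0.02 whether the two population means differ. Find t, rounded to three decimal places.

-0.547

Let group 1 = cohort A, group 2 = cohort B. H0: μ_1 = μ_2; H1: μ_1 ≠ μ_2 (two-sample pooled-variance t-test, two-sided).
s_p² = [(56−1)·7.677² + (56−1)·6.598²]/(56+56−2) = 51.235
t = (34.09 − 34.83)/√[51.235·(1/56 + 1/56)] = -0.547
df = n₁ + n₂ − 2 = 110
Two-sided p-value ≈ 0.5855
Since p ≈ 0.5855 > α = 0.02, fail to reject H0; the data do not provide sufficient evidence against H0.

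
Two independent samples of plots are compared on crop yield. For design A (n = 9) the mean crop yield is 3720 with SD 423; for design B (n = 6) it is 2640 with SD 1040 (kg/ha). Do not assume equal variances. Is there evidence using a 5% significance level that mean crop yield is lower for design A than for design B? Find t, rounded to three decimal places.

2.414

Let group 1 = design A, group 2 = design B. H0: μ_1 = μ_2; H1: μ_1 < μ_2 (Welch's two-sample t-test, left-tailed).
t = (x̄_1 − x̄_2)/√(s_1²/n_1 + s_2²/n_2) = (3720 − 2640)/√(423²/9 + 1040²/6) = 2.414
Welch–Satterthwaite df ≈ 6.12
p-value = P(T ≤ 2.414) ≈ 0.9742
Since p ≈ 0.9742 > α = 0.05, fail to reject H0; the data do not provide sufficient evidence against H0.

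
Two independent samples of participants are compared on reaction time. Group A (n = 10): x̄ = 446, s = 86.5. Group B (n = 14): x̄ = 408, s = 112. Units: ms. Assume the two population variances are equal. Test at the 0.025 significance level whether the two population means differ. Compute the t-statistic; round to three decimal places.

Let group 1 = group A, group 2 = group B. H0: μ_1 = μ_2; H1: μ_1 ≠ μ_2 (two-sample pooled-variance t-test, two-sided).
s_p² = [(10−1)·86.5² + (14−1)·112²]/(10+14−2) = 10473.3
t = (446 − 408)/√[10473.3·(1/10 + 1/14)] = 0.897
df = n₁ + n₂ − 2 = 22
Two-sided p-value ≈ 0.3795
Since p ≈ 0.3795 > α = 0.025, fail to reject H0; the data do not provide sufficient evidence against H0.

0.897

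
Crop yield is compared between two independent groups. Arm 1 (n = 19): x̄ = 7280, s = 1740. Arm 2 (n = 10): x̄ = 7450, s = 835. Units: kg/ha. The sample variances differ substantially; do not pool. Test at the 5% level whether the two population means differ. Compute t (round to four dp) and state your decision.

t = -0.3552; fail to reject H0

Let group 1 = arm 1, group 2 = arm 2. H0: μ_1 = μ_2; H1: μ_1 ≠ μ_2 (Welch's two-sample t-test, two-sided).
t = (x̄_1 − x̄_2)/√(s_1²/n_1 + s_2²/n_2) = (7280 − 7450)/√(1740²/19 + 835²/10) = -0.3552
Welch–Satterthwaite df ≈ 26.90
Two-sided p-value ≈ 0.725
Since p ≈ 0.725 > α = 0.05, fail to reject H0; the data do not provide sufficient evidence against H0.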